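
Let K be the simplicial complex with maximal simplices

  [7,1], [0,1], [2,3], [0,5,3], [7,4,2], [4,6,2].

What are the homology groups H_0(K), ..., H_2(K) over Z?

K has 8 vertices, 11 edges, 3 triangles.
rank ∂_0 = 0, rank ∂_1 = 7 ⇒ b_0 = 8 − 0 − 7 = 1; all invariant factors of ∂_1 are 1 so no torsion. So H_0 ≅ Z.
rank ∂_1 = 7, rank ∂_2 = 3 ⇒ b_1 = 11 − 7 − 3 = 1; all invariant factors of ∂_2 are 1 so no torsion. So H_1 ≅ Z.
rank ∂_2 = 3, rank ∂_3 = 0 ⇒ b_2 = 3 − 3 − 0 = 0. So H_2 ≅ 0.

H_0 ≅ Z,  H_1 ≅ Z,  H_2 = 0.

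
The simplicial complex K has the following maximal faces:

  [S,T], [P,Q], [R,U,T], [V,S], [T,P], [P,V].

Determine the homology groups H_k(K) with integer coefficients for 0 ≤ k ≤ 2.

H_0 ≅ Z,  H_1 ≅ Z,  H_2 = 0.

Take the total order P < Q < R < S < T < U < V on the vertex set. Then K (dimension 2) consists of the simplices:

  0-simplices (7): P, Q, R, S, T, U, V
  1-simplices (8): PQ, PT, PV, RT, RU, ST, SV, TU
  2-simplices (1): RTU

giving chain groups C_0 ≅ Z^7, C_1 ≅ Z^8, C_2 ≅ Z^1.

∂_1: C_1 → C_0 sends each edge [p,q] (with p < q) to q − p.
The resulting 7×8 matrix has rank 6, and its Smith normal form has invariant factors (1,1,1,1,1,1).

Boundary ∂_2: C_2 → C_1 maps a triangle to the signed sum of its edges. For instance
  ∂RTU = TU − RU + RT.
The resulting 8×1 matrix has rank 1, and its Smith normal form has invariant factors (1).

Now H_k = ker ∂_k / im ∂_{k+1}, so:

  H_0: rank C_0 − rank ∂_1 = 7 − 6 = 1, and the invariant factors of ∂_1 are all 1, so H_0 ≅ Z.
  H_1: rank ker ∂_1 − rank ∂_2 = (8 − 6) − 1 = 1, and the invariant factors of ∂_2 are all 1, so H_1 ≅ Z.
  H_2: rank ker ∂_2 − rank ∂_3 = (1 − 1) − 0 = 0, and there is no ∂_3, so H_2 ≅ 0.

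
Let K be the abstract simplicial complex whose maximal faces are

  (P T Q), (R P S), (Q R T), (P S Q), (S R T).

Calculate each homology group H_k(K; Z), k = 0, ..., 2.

H_0 ≅ Z,  H_1 ≅ Z,  H_2 = 0.

Take the total order P < Q < R < S < T on the vertex set. Then K (dimension 2) consists of the simplices:

  0-simplices (5): P, Q, R, S, T
  1-simplices (10): PQ, PR, PS, PT, QR, QS, QT, RS, RT, ST
  2-simplices (5): PQS, PQT, PRS, QRT, RST

so the chain groups are C_0 ≅ Z^5, C_1 ≅ Z^10, C_2 ≅ Z^5.

Boundary ∂_1: C_1 → C_0 sends each edge [p,q] (with p < q) to q − p.
As a 5×10 matrix over Z this has rank 4, with invariant factors (1,1,1,1).

The boundary map ∂_2: C_2 → C_1 acts by ∂[p,q,r] = [q,r] − [p,r] + [p,q]. For instance
  ∂RST = ST − RT + RS,
  ∂QRT = RT − QT + QR.
The 10×5 boundary matrix has rank 5 and Smith normal form diag(1,1,1,1,1).

Computing H_k = (kernel of ∂_k) / (image of ∂_{k+1}):

  H_0: rank C_0 − rank ∂_1 = 5 − 4 = 1, and the invariant factors of ∂_1 are all 1, so H_0 = Z.
  H_1: rank ker ∂_1 − rank ∂_2 = (10 − 4) − 5 = 1, and the invariant factors of ∂_2 are all 1, so H_1 = Z.
  H_2: rank ker ∂_2 − rank ∂_3 = (5 − 5) − 0 = 0, and there is no ∂_3, so H_2 = 0.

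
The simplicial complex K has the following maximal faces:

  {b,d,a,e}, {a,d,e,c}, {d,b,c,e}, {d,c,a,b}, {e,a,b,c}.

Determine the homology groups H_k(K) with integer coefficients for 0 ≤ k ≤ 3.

Fix the vertex order a < b < c < d < e and write every simplex with vertices in increasing order. Then dim K = 3 and the simplices of K are:

  0-simplices (5): a, b, c, d, e
  1-simplices (10): ab, ac, ad, ae, bc, bd, be, cd, ce, de
  2-simplices (10): abc, abd, abe, acd, ace, ade, bcd, bce, bde, cde
  3-simplices (5): abcd, abce, abde, acde, bcde

so the chain groups are C_0 ≅ Z^5, C_1 ≅ Z^10, C_2 ≅ Z^10, C_3 ≅ Z^5.

Boundary ∂_1: C_1 → C_0 maps an edge to its endpoints' difference, ∂[p,q] = q − p.
The 5×10 boundary matrix has rank 4 and Smith normal form diag(1,1,1,1).

The boundary map ∂_2: C_2 → C_1 maps a triangle to the signed sum of its edges. For instance
  ∂abc = bc − ac + ab,
  ∂ade = de − ae + ad.
The 10×10 boundary matrix has rank 6 and Smith normal form diag(1,1,1,1,1,1).

∂_3: C_3 → C_2 sends each 3-simplex σ to the alternating sum Σ_i (−1)^i (σ with its i-th vertex removed). For instance
  ∂bcde = cde − bde + bce − bcd,
  ∂abce = bce − ace + abe − abc.
This gives a 10×5 integer matrix of rank 4; reducing to Smith normal form yields diagonal entries (1,1,1,1).

Computing H_k = (kernel of ∂_k) / (image of ∂_{k+1}):

  H_0: rank C_0 − rank ∂_1 = 5 − 4 = 1, and the invariant factors of ∂_1 are all 1, so H_0 = Z.
  H_1: rank ker ∂_1 − rank ∂_2 = (10 − 4) − 6 = 0, and the invariant factors of ∂_2 are all 1, so H_1 = 0.
  H_2: rank ker ∂_2 − rank ∂_3 = (10 − 6) − 4 = 0, and the invariant factors of ∂_3 are all 1, so H_2 = 0.
  H_3: rank ker ∂_3 − rank ∂_4 = (5 − 4) − 0 = 1, and there is no ∂_4, so H_3 = Z.

As a check, the Euler characteristic is 5 − 10 + 10 − 5 = 0, which agrees with 1 − 0 + 0 − 1 = 0.
(K is a triangulation of the 3-sphere S^3.)

H_0 = Z,  H_1 = 0,  H_2 = 0,  H_3 = Z.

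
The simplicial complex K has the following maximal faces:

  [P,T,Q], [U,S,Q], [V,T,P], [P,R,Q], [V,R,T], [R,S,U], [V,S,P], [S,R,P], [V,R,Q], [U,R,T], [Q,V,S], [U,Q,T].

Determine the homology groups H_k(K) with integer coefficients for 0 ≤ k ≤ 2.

Take the total order P < Q < R < S < T < U < V on the vertex set. Then K (dimension 2) consists of the simplices:

  0-simplices (7): P, Q, R, S, T, U, V
  1-simplices (18): PQ, PR, PS, PT, PV, QR, QS, QT, QU, QV, RS, RT, RU, RV, SU, SV, TU, TV
  2-simplices (12): PQR, PQT, PRS, PSV, PTV, QRV, QSU, QSV, QTU, RSU, RTU, RTV

Hence C_0 ≅ Z^7, C_1 ≅ Z^18, C_2 ≅ Z^12.

The boundary map ∂_1: C_1 → C_0 sends each edge [p,q] (with p < q) to q − p.
The 7×18 boundary matrix has rank 6 and Smith normal form diag(1,1,1,1,1,1).

Boundary ∂_2: C_2 → C_1 sends each 2-simplex [p,q,r] to [q,r] − [p,r] + [p,q]. For instance
  ∂PTV = TV − PV + PT,
  ∂PRS = RS − PS + PR.
The 18×12 boundary matrix has rank 12 and Smith normal form diag(1,1,1,1,1,1,1,1,1,1,1,2).

Computing H_k = (kernel of ∂_k) / (image of ∂_{k+1}):

  H_0: rank C_0 − rank ∂_1 = 7 − 6 = 1, and the invariant factors of ∂_1 are all 1, so H_0 ≅ Z.
  H_1: rank ker ∂_1 − rank ∂_2 = (18 − 6) − 12 = 0, and ∂_2 has invariant factor 2 > 1, so H_1 ≅ Z/2Z.
  H_2: rank ker ∂_2 − rank ∂_3 = (12 − 12) − 0 = 0, and there is no ∂_3, so H_2 ≅ 0.

(K is a triangulation of the real projective plane RP^2.)

H_0 = Z,  H_1 = Z/2Z,  H_2 = 0.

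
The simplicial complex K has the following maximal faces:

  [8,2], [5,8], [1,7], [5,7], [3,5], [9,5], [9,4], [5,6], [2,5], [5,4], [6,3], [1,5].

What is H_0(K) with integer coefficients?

We work with the vertex ordering 1 < 2 < 3 < 4 < 5 < 6 < 7 < 8 < 9. The simplices of K, each written with vertices in increasing order, are:

  0-simplices (9): [1], [2], [3], [4], [5], [6], [7], [8], [9]
  1-simplices (12): [1,5], [1,7], [2,5], [2,8], [3,5], [3,6], [4,5], [4,9], [5,6], [5,7], [5,8], [5,9]

Hence C_0 ≅ Z^9, C_1 ≅ Z^12.

The boundary map ∂_1: C_1 → C_0 maps an edge to its endpoints' difference, ∂[p,q] = q − p.
As a 9×12 matrix over Z this has rank 8, with invariant factors (1,1,1,1,1,1,1,1).

Computing H_k = (kernel of ∂_k) / (image of ∂_{k+1}):

  H_0: rank C_0 − rank ∂_1 = 9 − 8 = 1, and the invariant factors of ∂_1 are all 1, so H_0 = Z.

H_0 ≅ Z.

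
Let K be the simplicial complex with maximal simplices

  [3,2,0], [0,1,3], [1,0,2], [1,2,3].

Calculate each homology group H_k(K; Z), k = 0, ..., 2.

H_0 = Z,  H_1 = 0,  H_2 = Z.

Fix the vertex order 0 < 1 < 2 < 3 and write every simplex with vertices in increasing order. Then dim K = 2 and the simplices of K are:

  0-simplices (4): [0], [1], [2], [3]
  1-simplices (6): [0,1], [0,2], [0,3], [1,2], [1,3], [2,3]
  2-simplices (4): [0,1,2], [0,1,3], [0,2,3], [1,2,3]

giving chain groups C_0 ≅ Z^4, C_1 ≅ Z^6, C_2 ≅ Z^4.

Boundary ∂_1: C_1 → C_0 maps an edge to its endpoints' difference, ∂[p,q] = q − p.
This gives a 4×6 integer matrix of rank 3; reducing to Smith normal form yields diagonal entries (1,1,1).

Boundary ∂_2: C_2 → C_1 acts by ∂[p,q,r] = [q,r] − [p,r] + [p,q]. For instance
  ∂[0,1,3] = [1,3] − [0,3] + [0,1],
  ∂[0,2,3] = [2,3] − [0,3] + [0,2].
As a 6×4 matrix over Z this has rank 3, with invariant factors (1,1,1).

Computing H_k = (kernel of ∂_k) / (image of ∂_{k+1}):

  H_0: rank C_0 − rank ∂_1 = 4 − 3 = 1, and the invariant factors of ∂_1 are all 1, so H_0 = Z.
  H_1: rank ker ∂_1 − rank ∂_2 = (6 − 3) − 3 = 0, and the invariant factors of ∂_2 are all 1, so H_1 = 0.
  H_2: rank ker ∂_2 − rank ∂_3 = (4 − 3) − 0 = 1, and there is no ∂_3, so H_2 = Z.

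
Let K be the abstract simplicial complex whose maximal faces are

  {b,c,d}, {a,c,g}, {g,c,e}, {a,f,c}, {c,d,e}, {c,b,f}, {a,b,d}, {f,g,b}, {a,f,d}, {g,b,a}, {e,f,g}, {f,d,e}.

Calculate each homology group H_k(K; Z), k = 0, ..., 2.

We work with the vertex ordering a < b < c < d < e < f < g. The simplices of K, each written with vertices in increasing order, are:

  0-simplices (7): a, b, c, d, e, f, g
  1-simplices (18): ab, ac, ad, af, ag, bc, bd, bf, bg, cd, ce, cf, cg, de, df, ef, eg, fg
  2-simplices (12): abd, abg, acf, acg, adf, bcd, bcf, bfg, cde, ceg, def, efg

Hence C_0 ≅ Z^7, C_1 ≅ Z^18, C_2 ≅ Z^12.

∂_1: C_1 → C_0 sends each edge [p,q] (with p < q) to q − p.
The resulting 7×18 matrix has rank 6, and its Smith normal form has invariant factors (1,1,1,1,1,1).

The boundary map ∂_2: C_2 → C_1 sends each 2-simplex [p,q,r] to [q,r] − [p,r] + [p,q]. For instance
  ∂adf = df − af + ad,
  ∂abg = bg − ag + ab.
As a 18×12 matrix over Z this has rank 12, with invariant factors (1,1,1,1,1,1,1,1,1,1,1,2).

Reading off H_k = ker ∂_k / im ∂_{k+1}:

  H_0: rank C_0 − rank ∂_1 = 7 − 6 = 1, and the invariant factors of ∂_1 are all 1, so H_0 ≅ Z.
  H_1: rank ker ∂_1 − rank ∂_2 = (18 − 6) − 12 = 0, and ∂_2 has invariant factor 2 > 1, so H_1 ≅ Z/2.
  H_2: rank ker ∂_2 − rank ∂_3 = (12 − 12) − 0 = 0, and there is no ∂_3, so H_2 ≅ 0.

(K is a triangulation of the real projective plane RP^2.)

H_0 ≅ Z,  H_1 ≅ Z/2,  H_2 = 0.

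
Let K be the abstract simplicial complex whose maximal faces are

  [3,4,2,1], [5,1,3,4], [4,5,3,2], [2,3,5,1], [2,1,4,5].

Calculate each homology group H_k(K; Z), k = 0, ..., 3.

H_0 = Z,  H_1 = 0,  H_2 = 0,  H_3 = Z.

Order the vertices as 1 < 2 < 3 < 4 < 5. Listing each simplex with vertices in this order, K has dimension 3 with simplices:

  0-simplices (5): [1], [2], [3], [4], [5]
  1-simplices (10): [1,2], [1,3], [1,4], [1,5], [2,3], [2,4], [2,5], [3,4], [3,5], [4,5]
  2-simplices (10): [1,2,3], [1,2,4], [1,2,5], [1,3,4], [1,3,5], [1,4,5], [2,3,4], [2,3,5], [2,4,5], [3,4,5]
  3-simplices (5): [1,2,3,4], [1,2,3,5], [1,2,4,5], [1,3,4,5], [2,3,4,5]

Hence C_0 ≅ Z^5, C_1 ≅ Z^10, C_2 ≅ Z^10, C_3 ≅ Z^5.

The boundary map ∂_1: C_1 → C_0 maps an edge to its endpoints' difference, ∂[p,q] = q − p. For instance
  ∂[1,3] = [3] − [1].
The 5×10 boundary matrix has rank 4 and Smith normal form diag(1,1,1,1).

∂_2: C_2 → C_1 sends each 2-simplex [p,q,r] to [q,r] − [p,r] + [p,q]. For instance
  ∂[1,4,5] = [4,5] − [1,5] + [1,4],
  ∂[1,2,4] = [2,4] − [1,4] + [1,2].
This gives a 10×10 integer matrix of rank 6; reducing to Smith normal form yields diagonal entries (1,1,1,1,1,1).

∂_3: C_3 → C_2 sends each 3-simplex σ to the alternating sum Σ_i (−1)^i (σ with its i-th vertex removed). For instance
  ∂[1,2,4,5] = [2,4,5] − [1,4,5] + [1,2,5] − [1,2,4],
  ∂[1,3,4,5] = [3,4,5] − [1,4,5] + [1,3,5] − [1,3,4].
As a 10×5 matrix over Z this has rank 4, with invariant factors (1,1,1,1).

From H_k ≅ ker(∂_k) / im(∂_{k+1}) we obtain:

  H_0: rank C_0 − rank ∂_1 = 5 − 4 = 1, and the invariant factors of ∂_1 are all 1, so H_0 = Z.
  H_1: rank ker ∂_1 − rank ∂_2 = (10 − 4) − 6 = 0, and the invariant factors of ∂_2 are all 1, so H_1 = 0.
  H_2: rank ker ∂_2 − rank ∂_3 = (10 − 6) − 4 = 0, and the invariant factors of ∂_3 are all 1, so H_2 = 0.
  H_3: rank ker ∂_3 − rank ∂_4 = (5 − 4) − 0 = 1, and there is no ∂_4, so H_3 = Z.

As a check, the Euler characteristic is 5 − 10 + 10 − 5 = 0, which agrees with 1 − 0 + 0 − 1 = 0.
(K is a triangulation of the 3-sphere S^3.)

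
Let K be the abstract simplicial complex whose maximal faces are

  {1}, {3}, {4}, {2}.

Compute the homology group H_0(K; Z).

Order the vertices as 1 < 2 < 3 < 4. Listing each simplex with vertices in this order, K has dimension 0 with simplices:

  0-simplices (4): [1], [2], [3], [4]

so the chain groups are C_0 ≅ Z^4.

Computing H_k = (kernel of ∂_k) / (image of ∂_{k+1}):

  H_0: rank C_0 − rank ∂_1 = 4 − 0 = 4, and there is no ∂_1, so H_0 ≅ Z^4.

H_0 = Z^4.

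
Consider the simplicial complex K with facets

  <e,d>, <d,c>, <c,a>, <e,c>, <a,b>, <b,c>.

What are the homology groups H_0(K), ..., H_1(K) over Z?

Order the vertices as a < b < c < d < e. Listing each simplex with vertices in this order, K has dimension 1 with simplices:

  0-simplices (5): a, b, c, d, e
  1-simplices (6): ab, ac, bc, cd, ce, de

Hence C_0 ≅ Z^5, C_1 ≅ Z^6.

Boundary ∂_1: C_1 → C_0 maps an edge to its endpoints' difference, ∂[p,q] = q − p. For instance
  ∂cd = d − c.
The resulting 5×6 matrix has rank 4, and its Smith normal form has invariant factors (1,1,1,1).

Computing H_k = (kernel of ∂_k) / (image of ∂_{k+1}):

  H_0: rank C_0 − rank ∂_1 = 5 − 4 = 1, and the invariant factors of ∂_1 are all 1, so H_0 = Z.
  H_1: rank ker ∂_1 − rank ∂_2 = (6 − 4) − 0 = 2, and there is no ∂_2, so H_1 = Z^2.

H_0 ≅ Z,  H_1 ≅ Z^2.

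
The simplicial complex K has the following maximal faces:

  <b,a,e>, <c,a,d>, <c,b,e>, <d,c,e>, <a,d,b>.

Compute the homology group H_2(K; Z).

Take the total order a < b < c < d < e on the vertex set. Then K (dimension 2) consists of the simplices:

  0-simplices (5): a, b, c, d, e
  1-simplices (10): ab, ac, ad, ae, bc, bd, be, cd, ce, de
  2-simplices (5): abd, abe, acd, bce, cde

Hence C_0 ≅ Z^5, C_1 ≅ Z^10, C_2 ≅ Z^5.

The boundary map ∂_1: C_1 → C_0 maps an edge to its endpoints' difference, ∂[p,q] = q − p. For instance
  ∂ce = e − c.
This gives a 5×10 integer matrix of rank 4; reducing to Smith normal form yields diagonal entries (1,1,1,1).

The boundary map ∂_2: C_2 → C_1 acts by ∂[p,q,r] = [q,r] − [p,r] + [p,q]. For instance
  ∂abd = bd − ad + ab,
  ∂cde = de − ce + cd.
The 10×5 boundary matrix has rank 5 and Smith normal form diag(1,1,1,1,1).

Computing H_k = (kernel of ∂_k) / (image of ∂_{k+1}):

  H_2: rank ker ∂_2 − rank ∂_3 = (5 − 5) − 0 = 0, and there is no ∂_3, so H_2 = 0.

H_2 = 0.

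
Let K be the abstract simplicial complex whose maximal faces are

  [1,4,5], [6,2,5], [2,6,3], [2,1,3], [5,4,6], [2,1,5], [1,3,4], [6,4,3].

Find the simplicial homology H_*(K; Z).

Take the total order 1 < 2 < 3 < 4 < 5 < 6 on the vertex set. Then K (dimension 2) consists of the simplices:

  0-simplices (6): [1], [2], [3], [4], [5], [6]
  1-simplices (12): [1,2], [1,3], [1,4], [1,5], [2,3], [2,5], [2,6], [3,4], [3,6], [4,5], [4,6], [5,6]
  2-simplices (8): [1,2,3], [1,2,5], [1,3,4], [1,4,5], [2,3,6], [2,5,6], [3,4,6], [4,5,6]

so the chain groups are C_0 ≅ Z^6, C_1 ≅ Z^12, C_2 ≅ Z^8.

Boundary ∂_1: C_1 → C_0 maps an edge to its endpoints' difference, ∂[p,q] = q − p. For instance
  ∂[1,3] = [3] − [1].
The resulting 6×12 matrix has rank 5, and its Smith normal form has invariant factors (1,1,1,1,1).

The boundary map ∂_2: C_2 → C_1 acts by ∂[p,q,r] = [q,r] − [p,r] + [p,q]. For instance
  ∂[1,4,5] = [4,5] − [1,5] + [1,4],
  ∂[2,5,6] = [5,6] − [2,6] + [2,5].
The resulting 12×8 matrix has rank 7, and its Smith normal form has invariant factors (1,1,1,1,1,1,1).

Now H_k = ker ∂_k / im ∂_{k+1}, so:

  H_0: rank C_0 − rank ∂_1 = 6 − 5 = 1, and the invariant factors of ∂_1 are all 1, so H_0 = Z.
  H_1: rank ker ∂_1 − rank ∂_2 = (12 − 5) − 7 = 0, and the invariant factors of ∂_2 are all 1, so H_1 = 0.
  H_2: rank ker ∂_2 − rank ∂_3 = (8 − 7) − 0 = 1, and there is no ∂_3, so H_2 = Z.

H_0 = Z,  H_1 = 0,  H_2 = Z.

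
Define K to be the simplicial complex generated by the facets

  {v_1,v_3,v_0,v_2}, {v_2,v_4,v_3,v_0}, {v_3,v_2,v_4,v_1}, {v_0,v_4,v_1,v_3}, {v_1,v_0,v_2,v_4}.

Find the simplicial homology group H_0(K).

H_0 ≅ Z.

We work with the vertex ordering v_0 < v_1 < v_2 < v_3 < v_4. The simplices of K, each written with vertices in increasing order, are:

  0-simplices (5): [v_0], [v_1], [v_2], [v_3], [v_4]
  1-simplices (10): [v_0,v_1], [v_0,v_2], [v_0,v_3], [v_0,v_4], [v_1,v_2], [v_1,v_3], [v_1,v_4], [v_2,v_3], [v_2,v_4], [v_3,v_4]
  2-simplices (10): [v_0,v_1,v_2], [v_0,v_1,v_3], [v_0,v_1,v_4], [v_0,v_2,v_3], [v_0,v_2,v_4], [v_0,v_3,v_4], [v_1,v_2,v_3], [v_1,v_2,v_4], [v_1,v_3,v_4], [v_2,v_3,v_4]
  3-simplices (5): [v_0,v_1,v_2,v_3], [v_0,v_1,v_2,v_4], [v_0,v_1,v_3,v_4], [v_0,v_2,v_3,v_4], [v_1,v_2,v_3,v_4]

giving chain groups C_0 ≅ Z^5, C_1 ≅ Z^10, C_2 ≅ Z^10, C_3 ≅ Z^5.

∂_1: C_1 → C_0 is given by ∂[p,q] = [q] − [p].
The resulting 5×10 matrix has rank 4, and its Smith normal form has invariant factors (1,1,1,1).

∂_2: C_2 → C_1 acts by ∂[p,q,r] = [q,r] − [p,r] + [p,q]. For instance
  ∂[v_1,v_2,v_3] = [v_2,v_3] − [v_1,v_3] + [v_1,v_2],
  ∂[v_0,v_1,v_4] = [v_1,v_4] − [v_0,v_4] + [v_0,v_1].
The resulting 10×10 matrix has rank 6, and its Smith normal form has invariant factors (1,1,1,1,1,1).

∂_3: C_3 → C_2 sends each 3-simplex σ to the alternating sum Σ_i (−1)^i (σ with its i-th vertex removed). For instance
  ∂[v_0,v_1,v_2,v_3] = [v_1,v_2,v_3] − [v_0,v_2,v_3] + [v_0,v_1,v_3] − [v_0,v_1,v_2],
  ∂[v_0,v_1,v_3,v_4] = [v_1,v_3,v_4] − [v_0,v_3,v_4] + [v_0,v_1,v_4] − [v_0,v_1,v_3].
The 10×5 boundary matrix has rank 4 and Smith normal form diag(1,1,1,1).

From H_k ≅ ker(∂_k) / im(∂_{k+1}) we obtain:

  H_0: rank C_0 − rank ∂_1 = 5 − 4 = 1, and the invariant factors of ∂_1 are all 1, so H_0 ≅ Z.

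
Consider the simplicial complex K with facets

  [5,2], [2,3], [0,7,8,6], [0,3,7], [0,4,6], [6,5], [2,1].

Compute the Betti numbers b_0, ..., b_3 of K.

b_0 = 1, b_1 = 1, b_2 = 0, b_3 = 0.

Order the vertices as 0 < 1 < 2 < 3 < 4 < 5 < 6 < 7 < 8. Listing each simplex with vertices in this order, K has dimension 3 with simplices:

  0-simplices (9): [0], [1], [2], [3], [4], [5], [6], [7], [8]
  1-simplices (14): [0,3], [0,4], [0,6], [0,7], [0,8], [1,2], [2,3], [2,5], [3,7], [4,6], [5,6], [6,7], [6,8], [7,8]
  2-simplices (6): [0,3,7], [0,4,6], [0,6,7], [0,6,8], [0,7,8], [6,7,8]
  3-simplices (1): [0,6,7,8]

so the chain groups are C_0 ≅ Z^9, C_1 ≅ Z^14, C_2 ≅ Z^6, C_3 ≅ Z^1.

Boundary ∂_1: C_1 → C_0 is given by ∂[p,q] = [q] − [p].
As a 9×14 matrix over Z this has rank 8, with invariant factors (1,1,1,1,1,1,1,1).

Boundary ∂_2: C_2 → C_1 maps a triangle to the signed sum of its edges. For instance
  ∂[0,4,6] = [4,6] − [0,6] + [0,4],
  ∂[0,7,8] = [7,8] − [0,8] + [0,7].
This gives a 14×6 integer matrix of rank 5; reducing to Smith normal form yields diagonal entries (1,1,1,1,1).

The boundary map ∂_3: C_3 → C_2 sends each 3-simplex σ to the alternating sum Σ_i (−1)^i (σ with its i-th vertex removed). For instance
  ∂[0,6,7,8] = [6,7,8] − [0,7,8] + [0,6,8] − [0,6,7].
As a 6×1 matrix over Z this has rank 1, with invariant factors (1).

Reading off H_k = ker ∂_k / im ∂_{k+1}:

  H_0: rank C_0 − rank ∂_1 = 9 − 8 = 1, and the invariant factors of ∂_1 are all 1, so H_0 = Z.
  H_1: rank ker ∂_1 − rank ∂_2 = (14 − 8) − 5 = 1, and the invariant factors of ∂_2 are all 1, so H_1 = Z.
  H_2: rank ker ∂_2 − rank ∂_3 = (6 − 5) − 1 = 0, and the invariant factors of ∂_3 are all 1, so H_2 = 0.
  H_3: rank ker ∂_3 − rank ∂_4 = (1 − 1) − 0 = 0, and there is no ∂_4, so H_3 = 0.

Hence the Betti numbers are b_0 = 1, b_1 = 1, b_2 = 0, b_3 = 0.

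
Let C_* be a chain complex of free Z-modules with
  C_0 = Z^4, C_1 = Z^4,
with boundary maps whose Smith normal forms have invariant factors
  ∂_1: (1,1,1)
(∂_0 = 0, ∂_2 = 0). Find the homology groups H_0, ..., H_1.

H_0 ≅ Z,  H_1 ≅ Z.

H_0: b_0 = 4 − 0 − 3 = 1; torsion from ∂_1 factors > 1: none. So H_0 ≅ Z.
H_1: b_1 = 4 − 3 − 0 = 1; torsion from ∂_2 factors > 1: none. So H_1 ≅ Z.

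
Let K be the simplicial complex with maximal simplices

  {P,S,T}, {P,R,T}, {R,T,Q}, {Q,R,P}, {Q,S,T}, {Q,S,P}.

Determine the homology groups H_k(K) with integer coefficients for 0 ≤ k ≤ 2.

H_0 = Z,  H_1 = 0,  H_2 = Z.

K has 5 vertices, 9 edges, 6 triangles.
rank ∂_0 = 0, rank ∂_1 = 4 ⇒ b_0 = 5 − 0 − 4 = 1; all invariant factors of ∂_1 are 1 so no torsion. So H_0 = Z.
rank ∂_1 = 4, rank ∂_2 = 5 ⇒ b_1 = 9 − 4 − 5 = 0; all invariant factors of ∂_2 are 1 so no torsion. So H_1 = 0.
rank ∂_2 = 5, rank ∂_3 = 0 ⇒ b_2 = 6 − 5 − 0 = 1. So H_2 = Z.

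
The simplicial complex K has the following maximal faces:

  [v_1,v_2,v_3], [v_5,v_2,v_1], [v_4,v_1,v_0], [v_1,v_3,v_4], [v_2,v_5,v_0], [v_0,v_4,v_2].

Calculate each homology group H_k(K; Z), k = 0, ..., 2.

Take the total order v_0 < v_1 < v_2 < v_3 < v_4 < v_5 on the vertex set. Then K (dimension 2) consists of the simplices:

  0-simplices (6): [v_0], [v_1], [v_2], [v_3], [v_4], [v_5]
  1-simplices (12): [v_0,v_1], [v_0,v_2], [v_0,v_4], [v_0,v_5], [v_1,v_2], [v_1,v_3], [v_1,v_4], [v_1,v_5], [v_2,v_3], [v_2,v_4], [v_2,v_5], [v_3,v_4]
  2-simplices (6): [v_0,v_1,v_4], [v_0,v_2,v_4], [v_0,v_2,v_5], [v_1,v_2,v_3], [v_1,v_2,v_5], [v_1,v_3,v_4]

so the chain groups are C_0 ≅ Z^6, C_1 ≅ Z^12, C_2 ≅ Z^6.

∂_1: C_1 → C_0 is given by ∂[p,q] = [q] − [p].
The resulting 6×12 matrix has rank 5, and its Smith normal form has invariant factors (1,1,1,1,1).

The boundary map ∂_2: C_2 → C_1 acts by ∂[p,q,r] = [q,r] − [p,r] + [p,q]. For instance
  ∂[v_1,v_2,v_5] = [v_2,v_5] − [v_1,v_5] + [v_1,v_2],
  ∂[v_0,v_1,v_4] = [v_1,v_4] − [v_0,v_4] + [v_0,v_1].
The resulting 12×6 matrix has rank 6, and its Smith normal form has invariant factors (1,1,1,1,1,1).

Computing H_k = (kernel of ∂_k) / (image of ∂_{k+1}):

  H_0: rank C_0 − rank ∂_1 = 6 − 5 = 1, and the invariant factors of ∂_1 are all 1, so H_0 = Z.
  H_1: rank ker ∂_1 − rank ∂_2 = (12 − 5) − 6 = 1, and the invariant factors of ∂_2 are all 1, so H_1 = Z.
  H_2: rank ker ∂_2 − rank ∂_3 = (6 − 6) − 0 = 0, and there is no ∂_3, so H_2 = 0.

H_0 = Z,  H_1 = Z,  H_2 = 0.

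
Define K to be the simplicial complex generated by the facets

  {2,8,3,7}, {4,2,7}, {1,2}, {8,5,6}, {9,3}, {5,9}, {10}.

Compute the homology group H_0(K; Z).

H_0 ≅ Z^2.

Order the vertices as 1 < 2 < 3 < 4 < 5 < 6 < 7 < 8 < 9 < 10. Listing each simplex with vertices in this order, K has dimension 3 with simplices:

  0-simplices (10): [1], [2], [3], [4], [5], [6], [7], [8], [9], [10]
  1-simplices (14): [1,2], [2,3], [2,4], [2,7], [2,8], [3,7], [3,8], [3,9], [4,7], [5,6], [5,8], [5,9], [6,8], [7,8]
  2-simplices (6): [2,3,7], [2,3,8], [2,4,7], [2,7,8], [3,7,8], [5,6,8]
  3-simplices (1): [2,3,7,8]

Hence C_0 ≅ Z^10, C_1 ≅ Z^14, C_2 ≅ Z^6, C_3 ≅ Z^1.

The boundary map ∂_1: C_1 → C_0 maps an edge to its endpoints' difference, ∂[p,q] = q − p. For instance
  ∂[3,7] = [7] − [3].
This gives a 10×14 integer matrix of rank 8; reducing to Smith normal form yields diagonal entries (1,1,1,1,1,1,1,1).

Boundary ∂_2: C_2 → C_1 acts by ∂[p,q,r] = [q,r] − [p,r] + [p,q]. For instance
  ∂[2,3,7] = [3,7] − [2,7] + [2,3],
  ∂[2,3,8] = [3,8] − [2,8] + [2,3].
The resulting 14×6 matrix has rank 5, and its Smith normal form has invariant factors (1,1,1,1,1).

∂_3: C_3 → C_2 sends each 3-simplex σ to the alternating sum Σ_i (−1)^i (σ with its i-th vertex removed). For instance
  ∂[2,3,7,8] = [3,7,8] − [2,7,8] + [2,3,8] − [2,3,7].
The 6×1 boundary matrix has rank 1 and Smith normal form diag(1).

Reading off H_k = ker ∂_k / im ∂_{k+1}:

  H_0: rank C_0 − rank ∂_1 = 10 − 8 = 2, and the invariant factors of ∂_1 are all 1, so H_0 ≅ Z^2.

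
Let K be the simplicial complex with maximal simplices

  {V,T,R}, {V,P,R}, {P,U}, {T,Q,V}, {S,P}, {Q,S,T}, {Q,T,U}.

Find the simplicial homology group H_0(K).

H_0 = Z.

We work with the vertex ordering P < Q < R < S < T < U < V. The simplices of K, each written with vertices in increasing order, are:

  0-simplices (7): P, Q, R, S, T, U, V
  1-simplices (13): PR, PS, PU, PV, QS, QT, QU, QV, RT, RV, ST, TU, TV
  2-simplices (5): PRV, QST, QTU, QTV, RTV

Hence C_0 ≅ Z^7, C_1 ≅ Z^13, C_2 ≅ Z^5.

∂_1: C_1 → C_0 sends each edge [p,q] (with p < q) to q − p. For instance
  ∂RT = T − R.
As a 7×13 matrix over Z this has rank 6, with invariant factors (1,1,1,1,1,1).

∂_2: C_2 → C_1 maps a triangle to the signed sum of its edges. For instance
  ∂QTU = TU − QU + QT,
  ∂PRV = RV − PV + PR.
This gives a 13×5 integer matrix of rank 5; reducing to Smith normal form yields diagonal entries (1,1,1,1,1).

Reading off H_k = ker ∂_k / im ∂_{k+1}:

  H_0: rank C_0 − rank ∂_1 = 7 − 6 = 1, and the invariant factors of ∂_1 are all 1, so H_0 = Z.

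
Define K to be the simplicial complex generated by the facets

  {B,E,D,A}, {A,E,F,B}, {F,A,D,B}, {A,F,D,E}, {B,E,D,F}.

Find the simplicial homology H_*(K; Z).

H_0 = Z,  H_1 = 0,  H_2 = 0,  H_3 = Z.

We work with the vertex ordering A < B < D < E < F. The simplices of K, each written with vertices in increasing order, are:

  0-simplices (5): A, B, D, E, F
  1-simplices (10): AB, AD, AE, AF, BD, BE, BF, DE, DF, EF
  2-simplices (10): ABD, ABE, ABF, ADE, ADF, AEF, BDE, BDF, BEF, DEF
  3-simplices (5): ABDE, ABDF, ABEF, ADEF, BDEF

Hence C_0 ≅ Z^5, C_1 ≅ Z^10, C_2 ≅ Z^10, C_3 ≅ Z^5.

∂_1: C_1 → C_0 is given by ∂[p,q] = [q] − [p]. For instance
  ∂AB = B − A.
The resulting 5×10 matrix has rank 4, and its Smith normal form has invariant factors (1,1,1,1).

The boundary map ∂_2: C_2 → C_1 sends each 2-simplex [p,q,r] to [q,r] − [p,r] + [p,q]. For instance
  ∂BDF = DF − BF + BD,
  ∂BDE = DE − BE + BD.
As a 10×10 matrix over Z this has rank 6, with invariant factors (1,1,1,1,1,1).

∂_3: C_3 → C_2 sends each 3-simplex σ to the alternating sum Σ_i (−1)^i (σ with its i-th vertex removed). For instance
  ∂ABDF = BDF − ADF + ABF − ABD,
  ∂ABDE = BDE − ADE + ABE − ABD.
The 10×5 boundary matrix has rank 4 and Smith normal form diag(1,1,1,1).

Reading off H_k = ker ∂_k / im ∂_{k+1}:

  H_0: rank C_0 − rank ∂_1 = 5 − 4 = 1, and the invariant factors of ∂_1 are all 1, so H_0 = Z.
  H_1: rank ker ∂_1 − rank ∂_2 = (10 − 4) − 6 = 0, and the invariant factors of ∂_2 are all 1, so H_1 = 0.
  H_2: rank ker ∂_2 − rank ∂_3 = (10 − 6) − 4 = 0, and the invariant factors of ∂_3 are all 1, so H_2 = 0.
  H_3: rank ker ∂_3 − rank ∂_4 = (5 − 4) − 0 = 1, and there is no ∂_4, so H_3 = Z.

(K is a triangulation of the 3-sphere S^3.)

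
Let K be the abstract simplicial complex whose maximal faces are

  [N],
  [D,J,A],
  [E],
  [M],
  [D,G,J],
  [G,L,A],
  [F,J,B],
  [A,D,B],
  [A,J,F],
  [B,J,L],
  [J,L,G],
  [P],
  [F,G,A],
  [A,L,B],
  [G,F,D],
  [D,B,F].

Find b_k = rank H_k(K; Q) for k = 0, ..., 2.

b_0 = 5, b_1 = 0, b_2 = 0.

Order the vertices as A < B < D < E < F < G < J < L < M < N < P. Listing each simplex with vertices in this order, K has dimension 2 with simplices:

  0-simplices (11): A, B, D, E, F, G, J, L, M, N, P
  1-simplices (18): AB, AD, AF, AG, AJ, AL, BD, BF, BJ, BL, DF, DG, DJ, FG, FJ, GJ, GL, JL
  2-simplices (12): ABD, ABL, ADJ, AFG, AFJ, AGL, BDF, BFJ, BJL, DFG, DGJ, GJL

Hence C_0 ≅ Z^11, C_1 ≅ Z^18, C_2 ≅ Z^12.

∂_1: C_1 → C_0 sends each edge [p,q] (with p < q) to q − p.
As a 11×18 matrix over Z this has rank 6, with invariant factors (1,1,1,1,1,1).

∂_2: C_2 → C_1 acts by ∂[p,q,r] = [q,r] − [p,r] + [p,q]. For instance
  ∂AFG = FG − AG + AF,
  ∂ABD = BD − AD + AB.
The resulting 18×12 matrix has rank 12, and its Smith normal form has invariant factors (1,1,1,1,1,1,1,1,1,1,1,2).

Now H_k = ker ∂_k / im ∂_{k+1}, so:

  H_0: rank C_0 − rank ∂_1 = 11 − 6 = 5, and the invariant factors of ∂_1 are all 1, so H_0 = Z^5.
  H_1: rank ker ∂_1 − rank ∂_2 = (18 − 6) − 12 = 0, and ∂_2 has invariant factor 2 > 1, so H_1 = Z_2.
  H_2: rank ker ∂_2 − rank ∂_3 = (12 − 12) − 0 = 0, and there is no ∂_3, so H_2 = 0.

As a check, the Euler characteristic is 11 − 18 + 12 = 5, which agrees with 5 − 0 + 0 = 5.
(K is a triangulation of the disjoint union of a set of 4 points and the real projective plane RP^2.)

Hence the Betti numbers are b_0 = 5, b_1 = 0, b_2 = 0.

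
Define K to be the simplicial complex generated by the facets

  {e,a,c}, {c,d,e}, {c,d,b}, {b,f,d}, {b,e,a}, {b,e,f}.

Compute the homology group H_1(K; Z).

H_1 = Z.

We work with the vertex ordering a < b < c < d < e < f. The simplices of K, each written with vertices in increasing order, are:

  0-simplices (6): a, b, c, d, e, f
  1-simplices (12): ab, ac, ae, bc, bd, be, bf, cd, ce, de, df, ef
  2-simplices (6): abe, ace, bcd, bdf, bef, cde

Hence C_0 ≅ Z^6, C_1 ≅ Z^12, C_2 ≅ Z^6.

∂_1: C_1 → C_0 maps an edge to its endpoints' difference, ∂[p,q] = q − p.
As a 6×12 matrix over Z this has rank 5, with invariant factors (1,1,1,1,1).

The boundary map ∂_2: C_2 → C_1 acts by ∂[p,q,r] = [q,r] − [p,r] + [p,q]. For instance
  ∂bcd = cd − bd + bc,
  ∂ace = ce − ae + ac.
The resulting 12×6 matrix has rank 6, and its Smith normal form has invariant factors (1,1,1,1,1,1).

Computing H_k = (kernel of ∂_k) / (image of ∂_{k+1}):

  H_1: rank ker ∂_1 − rank ∂_2 = (12 − 5) − 6 = 1, and the invariant factors of ∂_2 are all 1, so H_1 = Z.

(K is a triangulation of the cylinder S^1 x I.)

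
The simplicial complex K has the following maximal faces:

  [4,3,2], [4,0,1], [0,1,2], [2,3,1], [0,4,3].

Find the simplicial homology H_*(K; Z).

We work with the vertex ordering 0 < 1 < 2 < 3 < 4. The simplices of K, each written with vertices in increasing order, are:

  0-simplices (5): [0], [1], [2], [3], [4]
  1-simplices (10): [0,1], [0,2], [0,3], [0,4], [1,2], [1,3], [1,4], [2,3], [2,4], [3,4]
  2-simplices (5): [0,1,2], [0,1,4], [0,3,4], [1,2,3], [2,3,4]

giving chain groups C_0 ≅ Z^5, C_1 ≅ Z^10, C_2 ≅ Z^5.

∂_1: C_1 → C_0 is given by ∂[p,q] = [q] − [p]. For instance
  ∂[0,2] = [2] − [0].
The resulting 5×10 matrix has rank 4, and its Smith normal form has invariant factors (1,1,1,1).

The boundary map ∂_2: C_2 → C_1 sends each 2-simplex [p,q,r] to [q,r] − [p,r] + [p,q]. For instance
  ∂[0,1,4] = [1,4] − [0,4] + [0,1],
  ∂[0,3,4] = [3,4] − [0,4] + [0,3].
As a 10×5 matrix over Z this has rank 5, with invariant factors (1,1,1,1,1).

From H_k ≅ ker(∂_k) / im(∂_{k+1}) we obtain:

  H_0: rank C_0 − rank ∂_1 = 5 − 4 = 1, and the invariant factors of ∂_1 are all 1, so H_0 = Z.
  H_1: rank ker ∂_1 − rank ∂_2 = (10 − 4) − 5 = 1, and the invariant factors of ∂_2 are all 1, so H_1 = Z.
  H_2: rank ker ∂_2 − rank ∂_3 = (5 − 5) − 0 = 0, and there is no ∂_3, so H_2 = 0.

H_0 = Z,  H_1 = Z,  H_2 = 0.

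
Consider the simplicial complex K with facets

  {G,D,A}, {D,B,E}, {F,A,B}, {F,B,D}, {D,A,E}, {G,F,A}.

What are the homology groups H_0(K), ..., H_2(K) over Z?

Take the total order A < B < D < E < F < G on the vertex set. Then K (dimension 2) consists of the simplices:

  0-simplices (6): A, B, D, E, F, G
  1-simplices (12): AB, AD, AE, AF, AG, BD, BE, BF, DE, DF, DG, FG
  2-simplices (6): ABF, ADE, ADG, AFG, BDE, BDF

giving chain groups C_0 ≅ Z^6, C_1 ≅ Z^12, C_2 ≅ Z^6.

Boundary ∂_1: C_1 → C_0 is given by ∂[p,q] = [q] − [p]. For instance
  ∂FG = G − F.
The resulting 6×12 matrix has rank 5, and its Smith normal form has invariant factors (1,1,1,1,1).

The boundary map ∂_2: C_2 → C_1 sends each 2-simplex [p,q,r] to [q,r] − [p,r] + [p,q]. For instance
  ∂BDF = DF − BF + BD,
  ∂ADE = DE − AE + AD.
The resulting 12×6 matrix has rank 6, and its Smith normal form has invariant factors (1,1,1,1,1,1).

From H_k ≅ ker(∂_k) / im(∂_{k+1}) we obtain:

  H_0: rank C_0 − rank ∂_1 = 6 − 5 = 1, and the invariant factors of ∂_1 are all 1, so H_0 ≅ Z.
  H_1: rank ker ∂_1 − rank ∂_2 = (12 − 5) − 6 = 1, and the invariant factors of ∂_2 are all 1, so H_1 ≅ Z.
  H_2: rank ker ∂_2 − rank ∂_3 = (6 − 6) − 0 = 0, and there is no ∂_3, so H_2 ≅ 0.

H_0 ≅ Z,  H_1 ≅ Z,  H_2 = 0.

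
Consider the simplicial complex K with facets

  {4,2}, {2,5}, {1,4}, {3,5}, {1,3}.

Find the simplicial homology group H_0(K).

Take the total order 1 < 2 < 3 < 4 < 5 on the vertex set. Then K (dimension 1) consists of the simplices:

  0-simplices (5): [1], [2], [3], [4], [5]
  1-simplices (5): [1,3], [1,4], [2,4], [2,5], [3,5]

giving chain groups C_0 ≅ Z^5, C_1 ≅ Z^5.

∂_1: C_1 → C_0 is given by ∂[p,q] = [q] − [p].
The 5×5 boundary matrix has rank 4 and Smith normal form diag(1,1,1,1).

Reading off H_k = ker ∂_k / im ∂_{k+1}:

  H_0: rank C_0 − rank ∂_1 = 5 − 4 = 1, and the invariant factors of ∂_1 are all 1, so H_0 ≅ Z.

H_0 = Z.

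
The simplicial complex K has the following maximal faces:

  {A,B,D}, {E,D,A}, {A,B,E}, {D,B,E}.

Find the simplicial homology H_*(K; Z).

Fix the vertex order A < B < D < E and write every simplex with vertices in increasing order. Then dim K = 2 and the simplices of K are:

  0-simplices (4): A, B, D, E
  1-simplices (6): AB, AD, AE, BD, BE, DE
  2-simplices (4): ABD, ABE, ADE, BDE

Hence C_0 ≅ Z^4, C_1 ≅ Z^6, C_2 ≅ Z^4.

Boundary ∂_1: C_1 → C_0 sends each edge [p,q] (with p < q) to q − p.
The resulting 4×6 matrix has rank 3, and its Smith normal form has invariant factors (1,1,1).

Boundary ∂_2: C_2 → C_1 maps a triangle to the signed sum of its edges. For instance
  ∂ABE = BE − AE + AB,
  ∂BDE = DE − BE + BD.
As a 6×4 matrix over Z this has rank 3, with invariant factors (1,1,1).

Reading off H_k = ker ∂_k / im ∂_{k+1}:

  H_0: rank C_0 − rank ∂_1 = 4 − 3 = 1, and the invariant factors of ∂_1 are all 1, so H_0 = Z.
  H_1: rank ker ∂_1 − rank ∂_2 = (6 − 3) − 3 = 0, and the invariant factors of ∂_2 are all 1, so H_1 = 0.
  H_2: rank ker ∂_2 − rank ∂_3 = (4 − 3) − 0 = 1, and there is no ∂_3, so H_2 = Z.

H_0 ≅ Z,  H_1 = 0,  H_2 ≅ Z.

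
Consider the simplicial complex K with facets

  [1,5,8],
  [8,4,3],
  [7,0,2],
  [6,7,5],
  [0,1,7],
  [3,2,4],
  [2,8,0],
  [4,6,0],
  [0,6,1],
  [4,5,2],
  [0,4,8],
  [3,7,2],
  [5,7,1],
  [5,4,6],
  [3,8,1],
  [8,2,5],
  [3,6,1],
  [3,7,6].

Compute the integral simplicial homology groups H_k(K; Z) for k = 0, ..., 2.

H_0 = Z,  H_1 = Z ⊕ Z/2Z,  H_2 = 0.

Order the vertices as 0 < 1 < 2 < 3 < 4 < 5 < 6 < 7 < 8. Listing each simplex with vertices in this order, K has dimension 2 with simplices:

  0-simplices (9): [0], [1], [2], [3], [4], [5], [6], [7], [8]
  1-simplices (27): (27 of them)
  2-simplices (18): [0,1,6], [0,1,7], [0,2,7], [0,2,8], [0,4,6], [0,4,8], [1,3,6], [1,3,8], [1,5,7], [1,5,8], [2,3,4], [2,3,7], [2,4,5], [2,5,8], [3,4,8], [3,6,7], [4,5,6], [5,6,7]

so the chain groups are C_0 ≅ Z^9, C_1 ≅ Z^27, C_2 ≅ Z^18.

Boundary ∂_1: C_1 → C_0 is given by ∂[p,q] = [q] − [p]. For instance
  ∂[2,4] = [4] − [2].
This gives a 9×27 integer matrix of rank 8; reducing to Smith normal form yields diagonal entries (1,1,1,1,1,1,1,1).

The boundary map ∂_2: C_2 → C_1 maps a triangle to the signed sum of its edges. For instance
  ∂[0,2,7] = [2,7] − [0,7] + [0,2],
  ∂[0,4,8] = [4,8] − [0,8] + [0,4].
The 27×18 boundary matrix has rank 18 and Smith normal form diag(1,1,1,1,1,1,1,1,1,1,1,1,1,1,1,1,1,2).

Computing H_k = (kernel of ∂_k) / (image of ∂_{k+1}):

  H_0: rank C_0 − rank ∂_1 = 9 − 8 = 1, and the invariant factors of ∂_1 are all 1, so H_0 ≅ Z.
  H_1: rank ker ∂_1 − rank ∂_2 = (27 − 8) − 18 = 1, and ∂_2 has invariant factor 2 > 1, so H_1 ≅ Z ⊕ Z/2Z.
  H_2: rank ker ∂_2 − rank ∂_3 = (18 − 18) − 0 = 0, and there is no ∂_3, so H_2 ≅ 0.

As a check, the Euler characteristic is 9 − 27 + 18 = 0, which agrees with 1 − 1 + 0 = 0.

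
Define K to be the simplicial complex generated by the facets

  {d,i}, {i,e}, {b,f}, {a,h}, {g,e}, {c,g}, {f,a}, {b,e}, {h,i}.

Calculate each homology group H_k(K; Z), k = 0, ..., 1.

We work with the vertex ordering a < b < c < d < e < f < g < h < i. The simplices of K, each written with vertices in increasing order, are:

  0-simplices (9): a, b, c, d, e, f, g, h, i
  1-simplices (9): af, ah, be, bf, cg, di, eg, ei, hi

giving chain groups C_0 ≅ Z^9, C_1 ≅ Z^9.

∂_1: C_1 → C_0 maps an edge to its endpoints' difference, ∂[p,q] = q − p.
The resulting 9×9 matrix has rank 8, and its Smith normal form has invariant factors (1,1,1,1,1,1,1,1).

Computing H_k = (kernel of ∂_k) / (image of ∂_{k+1}):

  H_0: rank C_0 − rank ∂_1 = 9 − 8 = 1, and the invariant factors of ∂_1 are all 1, so H_0 ≅ Z.
  H_1: rank ker ∂_1 − rank ∂_2 = (9 − 8) − 0 = 1, and there is no ∂_2, so H_1 ≅ Z.

H_0 ≅ Z,  H_1 ≅ Z.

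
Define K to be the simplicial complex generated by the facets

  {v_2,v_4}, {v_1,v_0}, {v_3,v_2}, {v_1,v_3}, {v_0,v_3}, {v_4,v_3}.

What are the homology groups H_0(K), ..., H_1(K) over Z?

We work with the vertex ordering v_0 < v_1 < v_2 < v_3 < v_4. The simplices of K, each written with vertices in increasing order, are:

  0-simplices (5): [v_0], [v_1], [v_2], [v_3], [v_4]
  1-simplices (6): [v_0,v_1], [v_0,v_3], [v_1,v_3], [v_2,v_3], [v_2,v_4], [v_3,v_4]

so the chain groups are C_0 ≅ Z^5, C_1 ≅ Z^6.

Boundary ∂_1: C_1 → C_0 sends each edge [p,q] (with p < q) to q − p. For instance
  ∂[v_1,v_3] = [v_3] − [v_1].
This gives a 5×6 integer matrix of rank 4; reducing to Smith normal form yields diagonal entries (1,1,1,1).

Computing H_k = (kernel of ∂_k) / (image of ∂_{k+1}):

  H_0: rank C_0 − rank ∂_1 = 5 − 4 = 1, and the invariant factors of ∂_1 are all 1, so H_0 = Z.
  H_1: rank ker ∂_1 − rank ∂_2 = (6 − 4) − 0 = 2, and there is no ∂_2, so H_1 = Z^2.

H_0 = Z,  H_1 = Z^2.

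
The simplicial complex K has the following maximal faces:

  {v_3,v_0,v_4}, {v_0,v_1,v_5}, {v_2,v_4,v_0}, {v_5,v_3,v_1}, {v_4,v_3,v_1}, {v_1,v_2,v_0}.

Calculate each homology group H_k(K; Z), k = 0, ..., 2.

Fix the vertex order v_0 < v_1 < v_2 < v_3 < v_4 < v_5 and write every simplex with vertices in increasing order. Then dim K = 2 and the simplices of K are:

  0-simplices (6): [v_0], [v_1], [v_2], [v_3], [v_4], [v_5]
  1-simplices (12): [v_0,v_1], [v_0,v_2], [v_0,v_3], [v_0,v_4], [v_0,v_5], [v_1,v_2], [v_1,v_3], [v_1,v_4], [v_1,v_5], [v_2,v_4], [v_3,v_4], [v_3,v_5]
  2-simplices (6): [v_0,v_1,v_2], [v_0,v_1,v_5], [v_0,v_2,v_4], [v_0,v_3,v_4], [v_1,v_3,v_4], [v_1,v_3,v_5]

Hence C_0 ≅ Z^6, C_1 ≅ Z^12, C_2 ≅ Z^6.

∂_1: C_1 → C_0 maps an edge to its endpoints' difference, ∂[p,q] = q − p. For instance
  ∂[v_2,v_4] = [v_4] − [v_2].
This gives a 6×12 integer matrix of rank 5; reducing to Smith normal form yields diagonal entries (1,1,1,1,1).

Boundary ∂_2: C_2 → C_1 acts by ∂[p,q,r] = [q,r] − [p,r] + [p,q]. For instance
  ∂[v_0,v_1,v_2] = [v_1,v_2] − [v_0,v_2] + [v_0,v_1],
  ∂[v_0,v_1,v_5] = [v_1,v_5] − [v_0,v_5] + [v_0,v_1].
The resulting 12×6 matrix has rank 6, and its Smith normal form has invariant factors (1,1,1,1,1,1).

Now H_k = ker ∂_k / im ∂_{k+1}, so:

  H_0: rank C_0 − rank ∂_1 = 6 − 5 = 1, and the invariant factors of ∂_1 are all 1, so H_0 = Z.
  H_1: rank ker ∂_1 − rank ∂_2 = (12 − 5) − 6 = 1, and the invariant factors of ∂_2 are all 1, so H_1 = Z.
  H_2: rank ker ∂_2 − rank ∂_3 = (6 − 6) − 0 = 0, and there is no ∂_3, so H_2 = 0.

As a check, the Euler characteristic is 6 − 12 + 6 = 0, which agrees with 1 − 1 + 0 = 0.

H_0 ≅ Z,  H_1 ≅ Z,  H_2 = 0.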